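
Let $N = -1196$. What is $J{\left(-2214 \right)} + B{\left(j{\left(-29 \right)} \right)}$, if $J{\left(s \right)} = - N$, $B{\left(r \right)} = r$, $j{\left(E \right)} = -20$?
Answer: $1176$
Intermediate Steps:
$J{\left(s \right)} = 1196$ ($J{\left(s \right)} = \left(-1\right) \left(-1196\right) = 1196$)
$J{\left(-2214 \right)} + B{\left(j{\left(-29 \right)} \right)} = 1196 - 20 = 1176$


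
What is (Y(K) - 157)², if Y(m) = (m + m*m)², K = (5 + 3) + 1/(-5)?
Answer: 8102738733961/390625 ≈ 2.0743e+7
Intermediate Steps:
K = 39/5 (K = 8 - ⅕ = 39/5 ≈ 7.8000)
Y(m) = (m + m²)²
(Y(K) - 157)² = ((39/5)²*(1 + 39/5)² - 157)² = (1521*(44/5)²/25 - 157)² = ((1521/25)*(1936/25) - 157)² = (2944656/625 - 157)² = (2846531/625)² = 8102738733961/390625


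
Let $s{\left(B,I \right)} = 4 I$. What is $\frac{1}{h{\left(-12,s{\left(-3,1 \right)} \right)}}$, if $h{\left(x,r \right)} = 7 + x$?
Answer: $- \frac{1}{5} \approx -0.2$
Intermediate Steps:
$\frac{1}{h{\left(-12,s{\left(-3,1 \right)} \right)}} = \frac{1}{7 - 12} = \frac{1}{-5} = - \frac{1}{5}$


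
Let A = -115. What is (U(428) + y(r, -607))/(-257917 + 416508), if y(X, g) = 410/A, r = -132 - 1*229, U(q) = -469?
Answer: -10869/3647593 ≈ -0.0029798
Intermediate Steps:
r = -361 (r = -132 - 229 = -361)
y(X, g) = -82/23 (y(X, g) = 410/(-115) = 410*(-1/115) = -82/23)
(U(428) + y(r, -607))/(-257917 + 416508) = (-469 - 82/23)/(-257917 + 416508) = -10869/23/158591 = -10869/23*1/158591 = -10869/3647593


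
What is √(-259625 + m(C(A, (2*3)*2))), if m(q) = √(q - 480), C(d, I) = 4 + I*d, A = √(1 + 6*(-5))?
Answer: √(-259625 + 2*√(-119 + 3*I*√29)) ≈ 0.021 + 509.53*I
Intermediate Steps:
A = I*√29 (A = √(1 - 30) = √(-29) = I*√29 ≈ 5.3852*I)
m(q) = √(-480 + q)
√(-259625 + m(C(A, (2*3)*2))) = √(-259625 + √(-480 + (4 + ((2*3)*2)*(I*√29)))) = √(-259625 + √(-480 + (4 + (6*2)*(I*√29)))) = √(-259625 + √(-480 + (4 + 12*(I*√29)))) = √(-259625 + √(-480 + (4 + 12*I*√29))) = √(-259625 + √(-476 + 12*I*√29))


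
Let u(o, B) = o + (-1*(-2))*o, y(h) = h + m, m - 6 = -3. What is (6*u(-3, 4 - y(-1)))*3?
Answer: -162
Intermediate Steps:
m = 3 (m = 6 - 3 = 3)
y(h) = 3 + h (y(h) = h + 3 = 3 + h)
u(o, B) = 3*o (u(o, B) = o + 2*o = 3*o)
(6*u(-3, 4 - y(-1)))*3 = (6*(3*(-3)))*3 = (6*(-9))*3 = -54*3 = -162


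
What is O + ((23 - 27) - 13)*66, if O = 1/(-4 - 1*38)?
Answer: -47125/42 ≈ -1122.0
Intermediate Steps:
O = -1/42 (O = 1/(-4 - 38) = 1/(-42) = -1/42 ≈ -0.023810)
O + ((23 - 27) - 13)*66 = -1/42 + ((23 - 27) - 13)*66 = -1/42 + (-4 - 13)*66 = -1/42 - 17*66 = -1/42 - 1122 = -47125/42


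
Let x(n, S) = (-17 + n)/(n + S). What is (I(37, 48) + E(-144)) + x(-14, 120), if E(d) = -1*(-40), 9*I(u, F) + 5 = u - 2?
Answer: 13687/318 ≈ 43.041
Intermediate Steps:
I(u, F) = -7/9 + u/9 (I(u, F) = -5/9 + (u - 2)/9 = -5/9 + (-2 + u)/9 = -5/9 + (-2/9 + u/9) = -7/9 + u/9)
E(d) = 40
x(n, S) = (-17 + n)/(S + n)
(I(37, 48) + E(-144)) + x(-14, 120) = ((-7/9 + (1/9)*37) + 40) + (-17 - 14)/(120 - 14) = ((-7/9 + 37/9) + 40) - 31/106 = (10/3 + 40) + (1/106)*(-31) = 130/3 - 31/106 = 13687/318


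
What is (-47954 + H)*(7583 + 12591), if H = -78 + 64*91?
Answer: -851504192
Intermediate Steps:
H = 5746 (H = -78 + 5824 = 5746)
(-47954 + H)*(7583 + 12591) = (-47954 + 5746)*(7583 + 12591) = -42208*20174 = -851504192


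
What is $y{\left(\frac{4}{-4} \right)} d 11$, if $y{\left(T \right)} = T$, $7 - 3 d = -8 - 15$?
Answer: $-110$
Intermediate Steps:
$d = 10$ ($d = \frac{7}{3} - \frac{-8 - 15}{3} = \frac{7}{3} - - \frac{23}{3} = \frac{7}{3} + \frac{23}{3} = 10$)
$y{\left(\frac{4}{-4} \right)} d 11 = \frac{4}{-4} \cdot 10 \cdot 11 = 4 \left(- \frac{1}{4}\right) 10 \cdot 11 = \left(-1\right) 10 \cdot 11 = \left(-10\right) 11 = -110$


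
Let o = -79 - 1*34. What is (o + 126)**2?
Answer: 169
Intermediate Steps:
o = -113 (o = -79 - 34 = -113)
(o + 126)**2 = (-113 + 126)**2 = 13**2 = 169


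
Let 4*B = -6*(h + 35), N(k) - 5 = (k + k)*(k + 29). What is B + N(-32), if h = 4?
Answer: 277/2 ≈ 138.50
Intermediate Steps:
N(k) = 5 + 2*k*(29 + k) (N(k) = 5 + (k + k)*(k + 29) = 5 + (2*k)*(29 + k) = 5 + 2*k*(29 + k))
B = -117/2 (B = (-6*(4 + 35))/4 = (-6*39)/4 = (¼)*(-234) = -117/2 ≈ -58.500)
B + N(-32) = -117/2 + (5 + 2*(-32)² + 58*(-32)) = -117/2 + (5 + 2*1024 - 1856) = -117/2 + (5 + 2048 - 1856) = -117/2 + 197 = 277/2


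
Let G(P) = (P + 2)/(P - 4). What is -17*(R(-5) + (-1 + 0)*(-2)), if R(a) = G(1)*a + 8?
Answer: -255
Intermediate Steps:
G(P) = (2 + P)/(-4 + P)
R(a) = 8 - a (R(a) = ((2 + 1)/(-4 + 1))*a + 8 = (3/(-3))*a + 8 = (-⅓*3)*a + 8 = -a + 8 = 8 - a)
-17*(R(-5) + (-1 + 0)*(-2)) = -17*((8 - 1*(-5)) + (-1 + 0)*(-2)) = -17*((8 + 5) - 1*(-2)) = -17*(13 + 2) = -17*15 = -255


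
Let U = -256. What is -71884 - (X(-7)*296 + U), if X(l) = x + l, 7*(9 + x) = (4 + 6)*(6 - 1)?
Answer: -483044/7 ≈ -69006.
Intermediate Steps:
x = -13/7 (x = -9 + ((4 + 6)*(6 - 1))/7 = -9 + (10*5)/7 = -9 + (⅐)*50 = -9 + 50/7 = -13/7 ≈ -1.8571)
X(l) = -13/7 + l
-71884 - (X(-7)*296 + U) = -71884 - ((-13/7 - 7)*296 - 256) = -71884 - (-62/7*296 - 256) = -71884 - (-18352/7 - 256) = -71884 - 1*(-20144/7) = -71884 + 20144/7 = -483044/7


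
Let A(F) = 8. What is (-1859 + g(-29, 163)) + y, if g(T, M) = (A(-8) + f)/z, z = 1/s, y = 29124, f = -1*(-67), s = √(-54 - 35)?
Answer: 27265 + 75*I*√89 ≈ 27265.0 + 707.55*I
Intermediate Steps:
s = I*√89 (s = √(-89) = I*√89 ≈ 9.434*I)
f = 67
z = -I*√89/89 (z = 1/(I*√89) = -I*√89/89 ≈ -0.106*I)
g(T, M) = 75*I*√89 (g(T, M) = (8 + 67)/((-I*√89/89)) = 75*(I*√89) = 75*I*√89)
(-1859 + g(-29, 163)) + y = (-1859 + 75*I*√89) + 29124 = 27265 + 75*I*√89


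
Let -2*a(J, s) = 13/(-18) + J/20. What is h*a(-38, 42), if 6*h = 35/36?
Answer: 413/1944 ≈ 0.21245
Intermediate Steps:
a(J, s) = 13/36 - J/40 (a(J, s) = -(13/(-18) + J/20)/2 = -(13*(-1/18) + J*(1/20))/2 = -(-13/18 + J/20)/2 = 13/36 - J/40)
h = 35/216 (h = (35/36)/6 = (35*(1/36))/6 = (1/6)*(35/36) = 35/216 ≈ 0.16204)
h*a(-38, 42) = 35*(13/36 - 1/40*(-38))/216 = 35*(13/36 + 19/20)/216 = (35/216)*(59/45) = 413/1944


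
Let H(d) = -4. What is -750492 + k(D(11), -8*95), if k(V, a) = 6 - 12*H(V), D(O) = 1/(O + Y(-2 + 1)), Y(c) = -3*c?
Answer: -750438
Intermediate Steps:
D(O) = 1/(3 + O) (D(O) = 1/(O - 3*(-2 + 1)) = 1/(O - 3*(-1)) = 1/(O + 3) = 1/(3 + O))
k(V, a) = 54 (k(V, a) = 6 - 12*(-4) = 6 + 48 = 54)
-750492 + k(D(11), -8*95) = -750492 + 54 = -750438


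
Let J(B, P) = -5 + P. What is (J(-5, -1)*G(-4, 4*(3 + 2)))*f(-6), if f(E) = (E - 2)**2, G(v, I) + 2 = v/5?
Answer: 5376/5 ≈ 1075.2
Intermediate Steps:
G(v, I) = -2 + v/5
f(E) = (-2 + E)**2
(J(-5, -1)*G(-4, 4*(3 + 2)))*f(-6) = ((-5 - 1)*(-2 + (1/5)*(-4)))*(-2 - 6)**2 = -6*(-2 - 4/5)*(-8)**2 = -6*(-14/5)*64 = (84/5)*64 = 5376/5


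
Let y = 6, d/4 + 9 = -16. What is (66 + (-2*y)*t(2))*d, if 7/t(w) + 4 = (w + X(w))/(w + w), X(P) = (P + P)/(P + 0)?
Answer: -9400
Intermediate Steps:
d = -100 (d = -36 + 4*(-16) = -36 - 64 = -100)
X(P) = 2 (X(P) = (2*P)/P = 2)
t(w) = 7/(-4 + (2 + w)/(2*w)) (t(w) = 7/(-4 + (w + 2)/(w + w)) = 7/(-4 + (2 + w)/((2*w))) = 7/(-4 + (2 + w)*(1/(2*w))) = 7/(-4 + (2 + w)/(2*w)))
(66 + (-2*y)*t(2))*d = (66 + (-2*6)*(-14*2/(-2 + 7*2)))*(-100) = (66 - (-168)*2/(-2 + 14))*(-100) = (66 - (-168)*2/12)*(-100) = (66 - 12*(-7/3))*(-100) = (66 + 28)*(-100) = 94*(-100) = -9400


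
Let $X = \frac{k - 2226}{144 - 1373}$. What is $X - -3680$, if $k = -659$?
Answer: $\frac{4525605}{1229} \approx 3682.3$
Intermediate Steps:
$X = \frac{2885}{1229}$ ($X = \frac{-659 - 2226}{144 - 1373} = \frac{-659 - 2226}{-1229} = \left(-2885\right) \left(- \frac{1}{1229}\right) = \frac{2885}{1229} \approx 2.3474$)
$X - -3680 = \frac{2885}{1229} - -3680 = \frac{2885}{1229} + 3680 = \frac{4525605}{1229}$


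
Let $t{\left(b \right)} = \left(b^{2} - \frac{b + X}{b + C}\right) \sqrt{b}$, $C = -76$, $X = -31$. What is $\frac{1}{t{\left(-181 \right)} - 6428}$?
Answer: $- \frac{424562972}{12833042058367741} - \frac{2163776805 i \sqrt{181}}{12833042058367741} \approx -3.3084 \cdot 10^{-8} - 2.2684 \cdot 10^{-6} i$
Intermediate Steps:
$t{\left(b \right)} = \sqrt{b} \left(b^{2} - \frac{-31 + b}{-76 + b}\right)$ ($t{\left(b \right)} = \left(b^{2} - \frac{b - 31}{b - 76}\right) \sqrt{b} = \left(b^{2} - \frac{-31 + b}{-76 + b}\right) \sqrt{b} = \sqrt{b} \left(b^{2} - \frac{-31 + b}{-76 + b}\right)$)
$\frac{1}{t{\left(-181 \right)} - 6428} = \frac{1}{\frac{\sqrt{-181} \left(31 + \left(-181\right)^{3} - -181 - 76 \left(-181\right)^{2}\right)}{-76 - 181} - 6428} = \frac{1}{\frac{i \sqrt{181} \left(31 - 5929741 + 181 - 2489836\right)}{-257} - 6428} = \frac{1}{i \sqrt{181} \left(- \frac{1}{257}\right) \left(31 - 5929741 + 181 - 2489836\right) - 6428} = \frac{1}{i \sqrt{181} \left(- \frac{1}{257}\right) \left(-8419365\right) - 6428} = \frac{1}{\frac{8419365 i \sqrt{181}}{257} - 6428} = \frac{1}{-6428 + \frac{8419365 i \sqrt{181}}{257}}$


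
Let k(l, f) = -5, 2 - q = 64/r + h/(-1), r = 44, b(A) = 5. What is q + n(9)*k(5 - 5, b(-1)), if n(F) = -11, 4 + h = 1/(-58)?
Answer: 32875/638 ≈ 51.528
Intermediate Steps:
h = -233/58 (h = -4 + 1/(-58) = -4 - 1/58 = -233/58 ≈ -4.0172)
q = -2215/638 (q = 2 - (64/44 - 233/58/(-1)) = 2 - (64*(1/44) - 233/58*(-1)) = 2 - (16/11 + 233/58) = 2 - 1*3491/638 = 2 - 3491/638 = -2215/638 ≈ -3.4718)
q + n(9)*k(5 - 5, b(-1)) = -2215/638 - 11*(-5) = -2215/638 + 55 = 32875/638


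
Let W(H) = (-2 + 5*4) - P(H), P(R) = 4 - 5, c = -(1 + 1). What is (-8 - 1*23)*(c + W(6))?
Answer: -527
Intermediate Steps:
c = -2 (c = -1*2 = -2)
P(R) = -1
W(H) = 19 (W(H) = (-2 + 5*4) - 1*(-1) = (-2 + 20) + 1 = 18 + 1 = 19)
(-8 - 1*23)*(c + W(6)) = (-8 - 1*23)*(-2 + 19) = (-8 - 23)*17 = -31*17 = -527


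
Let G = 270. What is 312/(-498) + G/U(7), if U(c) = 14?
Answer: 10841/581 ≈ 18.659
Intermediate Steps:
312/(-498) + G/U(7) = 312/(-498) + 270/14 = 312*(-1/498) + 270*(1/14) = -52/83 + 135/7 = 10841/581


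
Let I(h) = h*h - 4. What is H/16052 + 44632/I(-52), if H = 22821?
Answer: 194512391/10835100 ≈ 17.952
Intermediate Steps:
I(h) = -4 + h² (I(h) = h² - 4 = -4 + h²)
H/16052 + 44632/I(-52) = 22821/16052 + 44632/(-4 + (-52)²) = 22821*(1/16052) + 44632/(-4 + 2704) = 22821/16052 + 44632/2700 = 22821/16052 + 44632*(1/2700) = 22821/16052 + 11158/675 = 194512391/10835100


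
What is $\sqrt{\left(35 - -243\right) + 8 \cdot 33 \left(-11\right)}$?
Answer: $i \sqrt{2626} \approx 51.245 i$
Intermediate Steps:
$\sqrt{\left(35 - -243\right) + 8 \cdot 33 \left(-11\right)} = \sqrt{\left(35 + 243\right) + 264 \left(-11\right)} = \sqrt{278 - 2904} = \sqrt{-2626} = i \sqrt{2626}$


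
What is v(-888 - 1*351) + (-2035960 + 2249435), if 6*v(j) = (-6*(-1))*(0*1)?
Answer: 213475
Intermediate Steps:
v(j) = 0 (v(j) = ((-6*(-1))*(0*1))/6 = (6*0)/6 = (1/6)*0 = 0)
v(-888 - 1*351) + (-2035960 + 2249435) = 0 + (-2035960 + 2249435) = 0 + 213475 = 213475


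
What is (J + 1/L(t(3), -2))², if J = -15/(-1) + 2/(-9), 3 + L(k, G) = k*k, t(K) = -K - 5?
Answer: 65966884/301401 ≈ 218.87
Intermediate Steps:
t(K) = -5 - K
L(k, G) = -3 + k² (L(k, G) = -3 + k*k = -3 + k²)
J = 133/9 (J = -15*(-1) + 2*(-⅑) = 15 - 2/9 = 133/9 ≈ 14.778)
(J + 1/L(t(3), -2))² = (133/9 + 1/(-3 + (-5 - 1*3)²))² = (133/9 + 1/(-3 + (-5 - 3)²))² = (133/9 + 1/(-3 + (-8)²))² = (133/9 + 1/(-3 + 64))² = (133/9 + 1/61)² = (8122/549)² = 65966884/301401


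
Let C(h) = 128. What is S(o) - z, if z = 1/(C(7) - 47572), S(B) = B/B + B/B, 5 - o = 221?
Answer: 94889/47444 ≈ 2.0000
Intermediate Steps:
o = -216 (o = 5 - 1*221 = 5 - 221 = -216)
S(B) = 2 (S(B) = 1 + 1 = 2)
z = -1/47444 (z = 1/(128 - 47572) = 1/(-47444) = -1/47444 ≈ -2.1077e-5)
S(o) - z = 2 - 1*(-1/47444) = 2 + 1/47444 = 94889/47444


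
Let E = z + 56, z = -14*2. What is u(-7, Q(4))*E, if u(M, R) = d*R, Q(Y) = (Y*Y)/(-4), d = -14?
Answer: 1568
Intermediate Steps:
z = -28
Q(Y) = -Y²/4 (Q(Y) = Y²*(-¼) = -Y²/4)
u(M, R) = -14*R
E = 28 (E = -28 + 56 = 28)
u(-7, Q(4))*E = -(-7)*4²/2*28 = -(-7)*16/2*28 = -14*(-4)*28 = 56*28 = 1568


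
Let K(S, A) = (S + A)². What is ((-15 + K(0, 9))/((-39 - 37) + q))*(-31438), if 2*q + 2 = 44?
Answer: 188628/5 ≈ 37726.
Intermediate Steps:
q = 21 (q = -1 + (½)*44 = -1 + 22 = 21)
K(S, A) = (A + S)²
((-15 + K(0, 9))/((-39 - 37) + q))*(-31438) = ((-15 + (9 + 0)²)/((-39 - 37) + 21))*(-31438) = ((-15 + 9²)/(-76 + 21))*(-31438) = ((-15 + 81)/(-55))*(-31438) = (66*(-1/55))*(-31438) = -6/5*(-31438) = 188628/5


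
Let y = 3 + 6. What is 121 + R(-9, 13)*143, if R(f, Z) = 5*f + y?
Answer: -5027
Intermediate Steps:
y = 9
R(f, Z) = 9 + 5*f (R(f, Z) = 5*f + 9 = 9 + 5*f)
121 + R(-9, 13)*143 = 121 + (9 + 5*(-9))*143 = 121 + (9 - 45)*143 = 121 - 36*143 = 121 - 5148 = -5027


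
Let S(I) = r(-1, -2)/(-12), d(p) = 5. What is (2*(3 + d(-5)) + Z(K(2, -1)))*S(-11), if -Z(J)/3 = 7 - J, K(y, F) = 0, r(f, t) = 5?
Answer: 25/12 ≈ 2.0833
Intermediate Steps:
Z(J) = -21 + 3*J (Z(J) = -3*(7 - J) = -21 + 3*J)
S(I) = -5/12 (S(I) = 5/(-12) = 5*(-1/12) = -5/12)
(2*(3 + d(-5)) + Z(K(2, -1)))*S(-11) = (2*(3 + 5) + (-21 + 3*0))*(-5/12) = (2*8 + (-21 + 0))*(-5/12) = (16 - 21)*(-5/12) = -5*(-5/12) = 25/12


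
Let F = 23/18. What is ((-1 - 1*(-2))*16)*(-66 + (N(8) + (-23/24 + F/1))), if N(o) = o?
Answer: -8306/9 ≈ -922.89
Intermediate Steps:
F = 23/18 (F = 23*(1/18) = 23/18 ≈ 1.2778)
((-1 - 1*(-2))*16)*(-66 + (N(8) + (-23/24 + F/1))) = ((-1 - 1*(-2))*16)*(-66 + (8 + (-23/24 + (23/18)/1))) = ((-1 + 2)*16)*(-66 + (8 + (-23*1/24 + (23/18)*1))) = (1*16)*(-66 + (8 + (-23/24 + 23/18))) = 16*(-66 + (8 + 23/72)) = 16*(-66 + 599/72) = 16*(-4153/72) = -8306/9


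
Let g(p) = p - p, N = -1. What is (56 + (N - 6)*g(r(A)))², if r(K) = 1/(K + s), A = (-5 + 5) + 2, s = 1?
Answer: 3136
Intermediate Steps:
A = 2 (A = 0 + 2 = 2)
r(K) = 1/(1 + K) (r(K) = 1/(K + 1) = 1/(1 + K))
g(p) = 0
(56 + (N - 6)*g(r(A)))² = (56 + (-1 - 6)*0)² = (56 - 7*0)² = (56 + 0)² = 56² = 3136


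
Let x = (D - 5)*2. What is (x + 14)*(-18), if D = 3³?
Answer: -1044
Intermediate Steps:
D = 27
x = 44 (x = (27 - 5)*2 = 22*2 = 44)
(x + 14)*(-18) = (44 + 14)*(-18) = 58*(-18) = -1044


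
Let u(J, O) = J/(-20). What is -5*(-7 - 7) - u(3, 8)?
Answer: 1403/20 ≈ 70.150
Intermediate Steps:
u(J, O) = -J/20 (u(J, O) = J*(-1/20) = -J/20)
-5*(-7 - 7) - u(3, 8) = -5*(-7 - 7) - (-1)*3/20 = -5*(-14) - 1*(-3/20) = 70 + 3/20 = 1403/20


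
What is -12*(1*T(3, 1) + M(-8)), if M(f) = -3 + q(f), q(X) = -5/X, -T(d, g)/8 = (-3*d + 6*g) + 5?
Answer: 441/2 ≈ 220.50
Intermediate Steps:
T(d, g) = -40 - 48*g + 24*d (T(d, g) = -8*((-3*d + 6*g) + 5) = -8*(5 - 3*d + 6*g) = -40 - 48*g + 24*d)
M(f) = -3 - 5/f
-12*(1*T(3, 1) + M(-8)) = -12*(1*(-40 - 48*1 + 24*3) + (-3 - 5/(-8))) = -12*(1*(-40 - 48 + 72) + (-3 - 5*(-1/8))) = -12*(1*(-16) + (-3 + 5/8)) = -12*(-16 - 19/8) = -12*(-147/8) = 441/2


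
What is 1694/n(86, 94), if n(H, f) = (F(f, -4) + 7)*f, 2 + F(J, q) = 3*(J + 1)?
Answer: 847/13630 ≈ 0.062142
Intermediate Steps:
F(J, q) = 1 + 3*J (F(J, q) = -2 + 3*(J + 1) = -2 + 3*(1 + J) = -2 + (3 + 3*J) = 1 + 3*J)
n(H, f) = f*(8 + 3*f) (n(H, f) = ((1 + 3*f) + 7)*f = (8 + 3*f)*f = f*(8 + 3*f))
1694/n(86, 94) = 1694/((94*(8 + 3*94))) = 1694/((94*(8 + 282))) = 1694/((94*290)) = 1694/27260 = 1694*(1/27260) = 847/13630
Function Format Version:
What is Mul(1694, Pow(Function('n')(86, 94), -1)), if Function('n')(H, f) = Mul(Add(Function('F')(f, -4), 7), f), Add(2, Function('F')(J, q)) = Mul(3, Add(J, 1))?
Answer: Rational(847, 13630) ≈ 0.062142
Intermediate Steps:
Function('F')(J, q) = Add(1, Mul(3, J)) (Function('F')(J, q) = Add(-2, Mul(3, Add(J, 1))) = Add(-2, Mul(3, Add(1, J))) = Add(-2, Add(3, Mul(3, J))) = Add(1, Mul(3, J)))
Function('n')(H, f) = Mul(f, Add(8, Mul(3, f))) (Function('n')(H, f) = Mul(Add(Add(1, Mul(3, f)), 7), f) = Mul(Add(8, Mul(3, f)), f) = Mul(f, Add(8, Mul(3, f))))
Mul(1694, Pow(Function('n')(86, 94), -1)) = Mul(1694, Pow(Mul(94, Add(8, Mul(3, 94))), -1)) = Mul(1694, Pow(Mul(94, Add(8, 282)), -1)) = Mul(1694, Pow(Mul(94, 290), -1)) = Mul(1694, Pow(27260, -1)) = Mul(1694, Rational(1, 27260)) = Rational(847, 13630)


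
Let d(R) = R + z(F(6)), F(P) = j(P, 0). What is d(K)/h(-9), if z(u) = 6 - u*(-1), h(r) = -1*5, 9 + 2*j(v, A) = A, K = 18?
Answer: -39/10 ≈ -3.9000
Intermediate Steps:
j(v, A) = -9/2 + A/2
F(P) = -9/2 (F(P) = -9/2 + (½)*0 = -9/2 + 0 = -9/2)
h(r) = -5
z(u) = 6 + u (z(u) = 6 - (-1)*u = 6 + u)
d(R) = 3/2 + R (d(R) = R + (6 - 9/2) = R + 3/2 = 3/2 + R)
d(K)/h(-9) = (3/2 + 18)/(-5) = (39/2)*(-⅕) = -39/10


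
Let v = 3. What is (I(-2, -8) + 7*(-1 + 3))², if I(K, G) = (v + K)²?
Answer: 225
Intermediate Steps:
I(K, G) = (3 + K)²
(I(-2, -8) + 7*(-1 + 3))² = ((3 - 2)² + 7*(-1 + 3))² = (1² + 7*2)² = (1 + 14)² = 15² = 225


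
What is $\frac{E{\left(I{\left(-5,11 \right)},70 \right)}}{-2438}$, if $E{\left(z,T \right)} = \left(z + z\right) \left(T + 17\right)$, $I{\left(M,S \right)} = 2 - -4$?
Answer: $- \frac{522}{1219} \approx -0.42822$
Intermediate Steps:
$I{\left(M,S \right)} = 6$ ($I{\left(M,S \right)} = 2 + 4 = 6$)
$E{\left(z,T \right)} = 2 z \left(17 + T\right)$
$\frac{E{\left(I{\left(-5,11 \right)},70 \right)}}{-2438} = \frac{2 \cdot 6 \left(17 + 70\right)}{-2438} = 2 \cdot 6 \cdot 87 \left(- \frac{1}{2438}\right) = 1044 \left(- \frac{1}{2438}\right) = - \frac{522}{1219}$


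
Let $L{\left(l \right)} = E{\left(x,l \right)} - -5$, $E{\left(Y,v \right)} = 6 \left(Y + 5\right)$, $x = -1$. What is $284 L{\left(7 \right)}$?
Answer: $8236$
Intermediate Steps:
$E{\left(Y,v \right)} = 30 + 6 Y$ ($E{\left(Y,v \right)} = 6 \left(5 + Y\right) = 30 + 6 Y$)
$L{\left(l \right)} = 29$ ($L{\left(l \right)} = \left(30 + 6 \left(-1\right)\right) - -5 = \left(30 - 6\right) + 5 = 24 + 5 = 29$)
$284 L{\left(7 \right)} = 284 \cdot 29 = 8236$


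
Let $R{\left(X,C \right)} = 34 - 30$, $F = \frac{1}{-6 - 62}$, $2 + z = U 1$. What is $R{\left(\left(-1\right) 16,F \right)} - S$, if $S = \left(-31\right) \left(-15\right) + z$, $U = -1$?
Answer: $-458$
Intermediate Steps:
$z = -3$ ($z = -2 - 1 = -3$)
$F = - \frac{1}{68}$ ($F = \frac{1}{-68} = - \frac{1}{68} \approx -0.014706$)
$R{\left(X,C \right)} = 4$ ($R{\left(X,C \right)} = 34 - 30 = 4$)
$S = 462$ ($S = \left(-31\right) \left(-15\right) - 3 = 465 - 3 = 462$)
$R{\left(\left(-1\right) 16,F \right)} - S = 4 - 462 = -458$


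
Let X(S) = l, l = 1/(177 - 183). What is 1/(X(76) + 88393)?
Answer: 6/530357 ≈ 1.1313e-5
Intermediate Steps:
l = -⅙ (l = 1/(-6) = -⅙ ≈ -0.16667)
X(S) = -⅙
1/(X(76) + 88393) = 1/(-⅙ + 88393) = 1/(530357/6) = 6/530357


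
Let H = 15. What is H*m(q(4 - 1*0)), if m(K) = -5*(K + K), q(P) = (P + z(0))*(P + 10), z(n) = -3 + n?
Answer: -2100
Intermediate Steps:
q(P) = (-3 + P)*(10 + P) (q(P) = (P + (-3 + 0))*(P + 10) = (P - 3)*(10 + P) = (-3 + P)*(10 + P))
m(K) = -10*K
H*m(q(4 - 1*0)) = 15*(-10*(-30 + (4 - 1*0)² + 7*(4 - 1*0))) = 15*(-10*(-30 + (4 + 0)² + 7*(4 + 0))) = 15*(-10*(-30 + 4² + 7*4)) = 15*(-10*(-30 + 16 + 28)) = 15*(-10*14) = 15*(-140) = -2100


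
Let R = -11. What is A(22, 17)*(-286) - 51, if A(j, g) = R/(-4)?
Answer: -1675/2 ≈ -837.50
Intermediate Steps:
A(j, g) = 11/4 (A(j, g) = -11/(-4) = -11*(-1/4) = 11/4)
A(22, 17)*(-286) - 51 = (11/4)*(-286) - 51 = -1573/2 - 51 = -1675/2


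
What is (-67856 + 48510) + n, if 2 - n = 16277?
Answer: -35621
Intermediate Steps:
n = -16275 (n = 2 - 1*16277 = 2 - 16277 = -16275)
(-67856 + 48510) + n = (-67856 + 48510) - 16275 = -19346 - 16275 = -35621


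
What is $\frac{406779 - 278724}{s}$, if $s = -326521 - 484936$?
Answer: $- \frac{128055}{811457} \approx -0.15781$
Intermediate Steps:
$s = -811457$
$\frac{406779 - 278724}{s} = \frac{406779 - 278724}{-811457} = 128055 \left(- \frac{1}{811457}\right) = - \frac{128055}{811457}$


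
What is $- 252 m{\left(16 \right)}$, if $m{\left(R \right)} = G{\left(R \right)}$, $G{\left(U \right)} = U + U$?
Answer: $-8064$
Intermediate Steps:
$G{\left(U \right)} = 2 U$
$m{\left(R \right)} = 2 R$
$- 252 m{\left(16 \right)} = - 252 \cdot 2 \cdot 16 = \left(-252\right) 32 = -8064$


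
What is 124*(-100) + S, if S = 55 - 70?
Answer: -12415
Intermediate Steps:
S = -15
124*(-100) + S = 124*(-100) - 15 = -12400 - 15 = -12415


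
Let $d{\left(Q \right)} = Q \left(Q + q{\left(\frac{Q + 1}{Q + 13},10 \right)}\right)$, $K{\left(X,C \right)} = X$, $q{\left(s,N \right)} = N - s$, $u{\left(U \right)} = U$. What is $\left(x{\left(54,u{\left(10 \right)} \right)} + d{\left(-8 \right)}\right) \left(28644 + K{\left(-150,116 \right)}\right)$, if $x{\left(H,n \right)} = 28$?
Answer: $\frac{113976}{5} \approx 22795.0$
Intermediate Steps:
$d{\left(Q \right)} = Q \left(10 + Q - \frac{1 + Q}{13 + Q}\right)$ ($d{\left(Q \right)} = Q \left(Q - \left(-10 + \frac{Q + 1}{Q + 13}\right)\right) = Q \left(Q - \left(-10 + \frac{1 + Q}{13 + Q}\right)\right) = Q \left(10 + Q - \frac{1 + Q}{13 + Q}\right)$)
$\left(x{\left(54,u{\left(10 \right)} \right)} + d{\left(-8 \right)}\right) \left(28644 + K{\left(-150,116 \right)}\right) = \left(28 - \frac{8 \left(129 + \left(-8\right)^{2} + 22 \left(-8\right)\right)}{13 - 8}\right) \left(28644 - 150\right) = \left(28 - \frac{8 \left(129 + 64 - 176\right)}{5}\right) 28494 = \left(28 - \frac{8}{5} \cdot 17\right) 28494 = \left(28 - \frac{136}{5}\right) 28494 = \frac{4}{5} \cdot 28494 = \frac{113976}{5}$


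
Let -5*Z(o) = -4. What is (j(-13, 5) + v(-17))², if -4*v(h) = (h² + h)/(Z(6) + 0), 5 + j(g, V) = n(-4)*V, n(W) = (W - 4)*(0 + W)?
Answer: 4900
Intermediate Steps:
n(W) = W*(-4 + W) (n(W) = (-4 + W)*W = W*(-4 + W))
Z(o) = ⅘ (Z(o) = -⅕*(-4) = ⅘)
j(g, V) = -5 + 32*V (j(g, V) = -5 + (-4*(-4 - 4))*V = -5 + (-4*(-8))*V = -5 + 32*V)
v(h) = -5*h/16 - 5*h²/16 (v(h) = -(h² + h)/(4*(⅘ + 0)) = -(h + h²)/(4*⅘) = -(h + h²)*5/(4*4) = -(5*h/4 + 5*h²/4)/4 = -5*h/16 - 5*h²/16)
(j(-13, 5) + v(-17))² = ((-5 + 32*5) - 5/16*(-17)*(1 - 17))² = ((-5 + 160) - 5/16*(-17)*(-16))² = (155 - 85)² = 70² = 4900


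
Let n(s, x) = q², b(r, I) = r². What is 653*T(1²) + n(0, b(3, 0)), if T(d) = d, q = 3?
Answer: 662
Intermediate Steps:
n(s, x) = 9 (n(s, x) = 3² = 9)
653*T(1²) + n(0, b(3, 0)) = 653*1² + 9 = 653*1 + 9 = 653 + 9 = 662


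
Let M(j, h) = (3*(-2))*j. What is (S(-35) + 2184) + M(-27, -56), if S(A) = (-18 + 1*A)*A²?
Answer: -62579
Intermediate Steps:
M(j, h) = -6*j
S(A) = A²*(-18 + A) (S(A) = (-18 + A)*A² = A²*(-18 + A))
(S(-35) + 2184) + M(-27, -56) = ((-35)²*(-18 - 35) + 2184) - 6*(-27) = (1225*(-53) + 2184) + 162 = (-64925 + 2184) + 162 = -62741 + 162 = -62579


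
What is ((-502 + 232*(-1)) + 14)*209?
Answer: -150480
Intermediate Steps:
((-502 + 232*(-1)) + 14)*209 = ((-502 - 232) + 14)*209 = (-734 + 14)*209 = -720*209 = -150480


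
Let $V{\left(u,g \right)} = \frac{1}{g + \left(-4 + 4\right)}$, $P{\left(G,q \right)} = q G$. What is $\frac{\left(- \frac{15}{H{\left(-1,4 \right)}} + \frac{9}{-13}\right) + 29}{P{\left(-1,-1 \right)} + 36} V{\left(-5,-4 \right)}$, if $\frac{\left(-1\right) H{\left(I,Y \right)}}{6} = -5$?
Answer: $- \frac{723}{3848} \approx -0.18789$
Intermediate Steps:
$H{\left(I,Y \right)} = 30$ ($H{\left(I,Y \right)} = \left(-6\right) \left(-5\right) = 30$)
$P{\left(G,q \right)} = G q$
$V{\left(u,g \right)} = \frac{1}{g}$ ($V{\left(u,g \right)} = \frac{1}{g + 0} = \frac{1}{g}$)
$\frac{\left(- \frac{15}{H{\left(-1,4 \right)}} + \frac{9}{-13}\right) + 29}{P{\left(-1,-1 \right)} + 36} V{\left(-5,-4 \right)} = \frac{\left(\left(- \frac{15}{30} + \frac{9}{-13}\right) + 29\right) \frac{1}{\left(-1\right) \left(-1\right) + 36}}{-4} = \frac{\left(\left(-15\right) \frac{1}{30} + 9 \left(- \frac{1}{13}\right)\right) + 29}{1 + 36} \left(- \frac{1}{4}\right) = \frac{\left(- \frac{1}{2} - \frac{9}{13}\right) + 29}{37} \left(- \frac{1}{4}\right) = \left(- \frac{31}{26} + 29\right) \frac{1}{37} \left(- \frac{1}{4}\right) = \frac{723}{26} \cdot \frac{1}{37} \left(- \frac{1}{4}\right) = \frac{723}{962} \left(- \frac{1}{4}\right) = - \frac{723}{3848}$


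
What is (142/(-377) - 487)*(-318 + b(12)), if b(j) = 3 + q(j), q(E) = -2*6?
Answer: 60083307/377 ≈ 1.5937e+5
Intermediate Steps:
q(E) = -12
b(j) = -9 (b(j) = 3 - 12 = -9)
(142/(-377) - 487)*(-318 + b(12)) = (142/(-377) - 487)*(-318 - 9) = (142*(-1/377) - 487)*(-327) = (-142/377 - 487)*(-327) = -183741/377*(-327) = 60083307/377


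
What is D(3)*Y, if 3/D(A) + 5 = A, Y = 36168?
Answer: -54252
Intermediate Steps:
D(A) = 3/(-5 + A)
D(3)*Y = (3/(-5 + 3))*36168 = (3/(-2))*36168 = (3*(-½))*36168 = -3/2*36168 = -54252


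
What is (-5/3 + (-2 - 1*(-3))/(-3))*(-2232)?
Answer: 4464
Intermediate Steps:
(-5/3 + (-2 - 1*(-3))/(-3))*(-2232) = (-5*⅓ + (-2 + 3)*(-⅓))*(-2232) = (-5/3 + 1*(-⅓))*(-2232) = (-5/3 - ⅓)*(-2232) = -2*(-2232) = 4464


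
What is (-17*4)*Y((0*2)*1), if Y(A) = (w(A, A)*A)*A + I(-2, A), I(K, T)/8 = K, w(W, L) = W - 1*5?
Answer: 1088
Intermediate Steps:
w(W, L) = -5 + W (w(W, L) = W - 5 = -5 + W)
I(K, T) = 8*K
Y(A) = -16 + A**2*(-5 + A) (Y(A) = ((-5 + A)*A)*A + 8*(-2) = (A*(-5 + A))*A - 16 = A**2*(-5 + A) - 16 = -16 + A**2*(-5 + A))
(-17*4)*Y((0*2)*1) = (-17*4)*(-16 + ((0*2)*1)**2*(-5 + (0*2)*1)) = -68*(-16 + (0*1)**2*(-5 + 0*1)) = -68*(-16 + 0**2*(-5 + 0)) = -68*(-16 + 0*(-5)) = -68*(-16 + 0) = -68*(-16) = 1088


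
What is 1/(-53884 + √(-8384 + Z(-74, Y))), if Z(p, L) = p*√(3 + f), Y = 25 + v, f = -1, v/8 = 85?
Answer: -1/(53884 - I*√(8384 + 74*√2)) ≈ -1.8558e-5 - 3.1732e-8*I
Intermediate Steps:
v = 680 (v = 8*85 = 680)
Y = 705 (Y = 25 + 680 = 705)
Z(p, L) = p*√2 (Z(p, L) = p*√(3 - 1) = p*√2)
1/(-53884 + √(-8384 + Z(-74, Y))) = 1/(-53884 + √(-8384 - 74*√2))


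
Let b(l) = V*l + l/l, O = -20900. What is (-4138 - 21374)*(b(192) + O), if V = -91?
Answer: 978920952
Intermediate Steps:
b(l) = 1 - 91*l (b(l) = -91*l + l/l = -91*l + 1 = 1 - 91*l)
(-4138 - 21374)*(b(192) + O) = (-4138 - 21374)*((1 - 91*192) - 20900) = -25512*((1 - 17472) - 20900) = -25512*(-17471 - 20900) = -25512*(-38371) = 978920952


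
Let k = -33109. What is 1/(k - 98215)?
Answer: -1/131324 ≈ -7.6148e-6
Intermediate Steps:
1/(k - 98215) = 1/(-33109 - 98215) = 1/(-131324) = -1/131324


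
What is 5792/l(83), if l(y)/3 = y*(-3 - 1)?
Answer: -1448/249 ≈ -5.8153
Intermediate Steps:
l(y) = -12*y (l(y) = 3*(y*(-3 - 1)) = 3*(y*(-4)) = 3*(-4*y) = -12*y)
5792/l(83) = 5792/((-12*83)) = 5792/(-996) = 5792*(-1/996) = -1448/249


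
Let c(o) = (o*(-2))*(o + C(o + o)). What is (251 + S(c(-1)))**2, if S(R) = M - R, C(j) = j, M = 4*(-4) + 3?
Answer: 59536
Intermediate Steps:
M = -13 (M = -16 + 3 = -13)
c(o) = -6*o**2 (c(o) = (o*(-2))*(o + (o + o)) = (-2*o)*(o + 2*o) = (-2*o)*(3*o) = -6*o**2)
S(R) = -13 - R
(251 + S(c(-1)))**2 = (251 + (-13 - (-6)*(-1)**2))**2 = (251 + (-13 - (-6)))**2 = (251 + (-13 - 1*(-6)))**2 = (251 + (-13 + 6))**2 = (251 - 7)**2 = 244**2 = 59536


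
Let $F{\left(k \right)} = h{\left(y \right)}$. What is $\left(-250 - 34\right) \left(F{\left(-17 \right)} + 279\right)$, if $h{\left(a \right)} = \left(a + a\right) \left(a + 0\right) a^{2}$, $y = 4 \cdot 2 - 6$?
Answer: $-88324$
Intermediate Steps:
$y = 2$ ($y = 8 - 6 = 2$)
$h{\left(a \right)} = 2 a^{4}$ ($h{\left(a \right)} = 2 a a a^{2} = 2 a^{2} a^{2} = 2 a^{4}$)
$F{\left(k \right)} = 32$ ($F{\left(k \right)} = 2 \cdot 2^{4} = 2 \cdot 16 = 32$)
$\left(-250 - 34\right) \left(F{\left(-17 \right)} + 279\right) = \left(-250 - 34\right) \left(32 + 279\right) = \left(-284\right) 311 = -88324$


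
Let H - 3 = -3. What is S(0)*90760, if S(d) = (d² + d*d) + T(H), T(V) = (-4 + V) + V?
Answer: -363040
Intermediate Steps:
H = 0 (H = 3 - 3 = 0)
T(V) = -4 + 2*V
S(d) = -4 + 2*d² (S(d) = (d² + d*d) + (-4 + 2*0) = (d² + d²) + (-4 + 0) = 2*d² - 4 = -4 + 2*d²)
S(0)*90760 = (-4 + 2*0²)*90760 = (-4 + 2*0)*90760 = (-4 + 0)*90760 = -4*90760 = -363040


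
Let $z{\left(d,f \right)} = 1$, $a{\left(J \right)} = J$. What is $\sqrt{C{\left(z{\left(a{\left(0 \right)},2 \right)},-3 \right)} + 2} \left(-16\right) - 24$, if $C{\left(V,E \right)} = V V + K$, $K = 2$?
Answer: $-24 - 16 \sqrt{5} \approx -59.777$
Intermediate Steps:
$C{\left(V,E \right)} = 2 + V^{2}$ ($C{\left(V,E \right)} = V V + 2 = V^{2} + 2 = 2 + V^{2}$)
$\sqrt{C{\left(z{\left(a{\left(0 \right)},2 \right)},-3 \right)} + 2} \left(-16\right) - 24 = \sqrt{\left(2 + 1^{2}\right) + 2} \left(-16\right) - 24 = \sqrt{\left(2 + 1\right) + 2} \left(-16\right) - 24 = \sqrt{3 + 2} \left(-16\right) - 24 = \sqrt{5} \left(-16\right) - 24 = - 16 \sqrt{5} - 24 = -24 - 16 \sqrt{5}$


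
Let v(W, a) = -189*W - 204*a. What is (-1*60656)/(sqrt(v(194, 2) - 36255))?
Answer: 60656*I*sqrt(73329)/73329 ≈ 223.99*I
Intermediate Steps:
v(W, a) = -204*a - 189*W
(-1*60656)/(sqrt(v(194, 2) - 36255)) = (-1*60656)/(sqrt((-204*2 - 189*194) - 36255)) = -60656/sqrt((-408 - 36666) - 36255) = -60656/sqrt(-37074 - 36255) = -60656*(-I*sqrt(73329)/73329) = -(-60656)*I*sqrt(73329)/73329 = 60656*I*sqrt(73329)/73329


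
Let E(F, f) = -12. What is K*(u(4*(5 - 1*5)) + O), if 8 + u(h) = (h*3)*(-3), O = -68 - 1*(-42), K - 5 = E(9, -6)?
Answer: 238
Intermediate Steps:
K = -7 (K = 5 - 12 = -7)
O = -26 (O = -68 + 42 = -26)
u(h) = -8 - 9*h (u(h) = -8 + (h*3)*(-3) = -8 + (3*h)*(-3) = -8 - 9*h)
K*(u(4*(5 - 1*5)) + O) = -7*((-8 - 36*(5 - 1*5)) - 26) = -7*((-8 - 36*(5 - 5)) - 26) = -7*((-8 - 36*0) - 26) = -7*((-8 - 9*0) - 26) = -7*((-8 + 0) - 26) = -7*(-8 - 26) = -7*(-34) = 238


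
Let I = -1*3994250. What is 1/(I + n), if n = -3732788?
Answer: -1/7727038 ≈ -1.2942e-7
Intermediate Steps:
I = -3994250
1/(I + n) = 1/(-3994250 - 3732788) = 1/(-7727038) = -1/7727038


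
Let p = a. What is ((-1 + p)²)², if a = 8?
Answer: 2401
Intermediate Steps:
p = 8
((-1 + p)²)² = ((-1 + 8)²)² = (7²)² = 49² = 2401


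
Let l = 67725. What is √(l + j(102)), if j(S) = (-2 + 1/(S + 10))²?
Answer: √849592129/112 ≈ 260.25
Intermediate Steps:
j(S) = (-2 + 1/(10 + S))²
√(l + j(102)) = √(67725 + (19 + 2*102)²/(10 + 102)²) = √(67725 + (19 + 204)²/112²) = √(67725 + (1/12544)*223²) = √(67725 + (1/12544)*49729) = √(67725 + 49729/12544) = √(849592129/12544) = √849592129/112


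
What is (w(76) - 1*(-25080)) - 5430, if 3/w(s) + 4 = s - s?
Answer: 78597/4 ≈ 19649.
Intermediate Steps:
w(s) = -3/4 (w(s) = 3/(-4 + (s - s)) = 3/(-4 + 0) = 3/(-4) = 3*(-1/4) = -3/4)
(w(76) - 1*(-25080)) - 5430 = (-3/4 - 1*(-25080)) - 5430 = (-3/4 + 25080) - 5430 = 100317/4 - 5430 = 78597/4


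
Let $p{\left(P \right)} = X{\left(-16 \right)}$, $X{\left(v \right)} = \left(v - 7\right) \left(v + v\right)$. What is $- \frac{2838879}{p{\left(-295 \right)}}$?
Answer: $- \frac{2838879}{736} \approx -3857.2$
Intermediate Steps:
$X{\left(v \right)} = 2 v \left(-7 + v\right)$ ($X{\left(v \right)} = \left(-7 + v\right) 2 v = 2 v \left(-7 + v\right)$)
$p{\left(P \right)} = 736$ ($p{\left(P \right)} = 2 \left(-16\right) \left(-7 - 16\right) = 2 \left(-16\right) \left(-23\right) = 736$)
$- \frac{2838879}{p{\left(-295 \right)}} = - \frac{2838879}{736}$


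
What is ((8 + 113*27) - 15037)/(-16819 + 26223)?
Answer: -5989/4702 ≈ -1.2737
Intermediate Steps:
((8 + 113*27) - 15037)/(-16819 + 26223) = ((8 + 3051) - 15037)/9404 = (3059 - 15037)*(1/9404) = -11978*1/9404 = -5989/4702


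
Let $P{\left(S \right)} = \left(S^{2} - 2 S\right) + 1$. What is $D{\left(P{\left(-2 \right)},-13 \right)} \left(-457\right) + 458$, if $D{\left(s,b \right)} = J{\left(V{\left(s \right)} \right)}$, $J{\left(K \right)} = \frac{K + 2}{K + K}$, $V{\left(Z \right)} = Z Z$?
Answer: $\frac{36265}{162} \approx 223.86$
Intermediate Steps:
$P{\left(S \right)} = 1 + S^{2} - 2 S$
$V{\left(Z \right)} = Z^{2}$
$J{\left(K \right)} = \frac{2 + K}{2 K}$
$D{\left(s,b \right)} = \frac{2 + s^{2}}{2 s^{2}}$
$D{\left(P{\left(-2 \right)},-13 \right)} \left(-457\right) + 458 = \left(\frac{1}{2} + \frac{1}{\left(1 + \left(-2\right)^{2} - -4\right)^{2}}\right) \left(-457\right) + 458 = \left(\frac{1}{2} + \frac{1}{\left(1 + 4 + 4\right)^{2}}\right) \left(-457\right) + 458 = \left(\frac{1}{2} + \frac{1}{81}\right) \left(-457\right) + 458 = \frac{83}{162} \left(-457\right) + 458 = - \frac{37931}{162} + 458 = \frac{36265}{162}$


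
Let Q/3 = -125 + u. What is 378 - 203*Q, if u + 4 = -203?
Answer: 202566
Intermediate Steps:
u = -207 (u = -4 - 203 = -207)
Q = -996 (Q = 3*(-125 - 207) = 3*(-332) = -996)
378 - 203*Q = 378 - 203*(-996) = 378 + 202188 = 202566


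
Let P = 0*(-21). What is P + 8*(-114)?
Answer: -912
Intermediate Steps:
P = 0
P + 8*(-114) = 0 + 8*(-114) = 0 - 912 = -912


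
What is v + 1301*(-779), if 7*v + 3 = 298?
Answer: -7094058/7 ≈ -1.0134e+6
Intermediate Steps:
v = 295/7 (v = -3/7 + (⅐)*298 = -3/7 + 298/7 = 295/7 ≈ 42.143)
v + 1301*(-779) = 295/7 + 1301*(-779) = 295/7 - 1013479 = -7094058/7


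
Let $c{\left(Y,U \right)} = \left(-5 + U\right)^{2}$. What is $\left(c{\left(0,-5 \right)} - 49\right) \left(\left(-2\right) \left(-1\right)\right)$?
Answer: $102$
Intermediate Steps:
$\left(c{\left(0,-5 \right)} - 49\right) \left(\left(-2\right) \left(-1\right)\right) = \left(\left(-5 - 5\right)^{2} - 49\right) \left(\left(-2\right) \left(-1\right)\right) = \left(\left(-10\right)^{2} - 49\right) 2 = \left(100 - 49\right) 2 = 51 \cdot 2 = 102$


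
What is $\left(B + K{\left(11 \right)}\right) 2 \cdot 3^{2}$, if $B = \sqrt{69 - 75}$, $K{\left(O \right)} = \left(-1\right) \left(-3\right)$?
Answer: $54 + 18 i \sqrt{6} \approx 54.0 + 44.091 i$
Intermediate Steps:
$K{\left(O \right)} = 3$
$B = i \sqrt{6}$ ($B = \sqrt{-6} = i \sqrt{6} \approx 2.4495 i$)
$\left(B + K{\left(11 \right)}\right) 2 \cdot 3^{2} = \left(i \sqrt{6} + 3\right) 2 \cdot 3^{2} = \left(3 + i \sqrt{6}\right) 2 \cdot 9 = \left(3 + i \sqrt{6}\right) 18 = 54 + 18 i \sqrt{6}$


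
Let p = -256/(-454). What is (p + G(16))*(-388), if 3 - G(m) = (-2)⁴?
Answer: 1095324/227 ≈ 4825.2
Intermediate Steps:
p = 128/227 (p = -256*(-1/454) = 128/227 ≈ 0.56388)
G(m) = -13 (G(m) = 3 - 1*(-2)⁴ = 3 - 1*16 = 3 - 16 = -13)
(p + G(16))*(-388) = (128/227 - 13)*(-388) = -2823/227*(-388) = 1095324/227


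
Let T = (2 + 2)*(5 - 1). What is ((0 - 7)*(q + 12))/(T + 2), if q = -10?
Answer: -7/9 ≈ -0.77778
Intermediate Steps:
T = 16 (T = 4*4 = 16)
((0 - 7)*(q + 12))/(T + 2) = ((0 - 7)*(-10 + 12))/(16 + 2) = (-7*2)/18 = (1/18)*(-14) = -7/9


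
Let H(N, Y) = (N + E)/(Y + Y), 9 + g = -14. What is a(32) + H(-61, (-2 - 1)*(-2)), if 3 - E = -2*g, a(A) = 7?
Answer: -5/3 ≈ -1.6667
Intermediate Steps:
g = -23 (g = -9 - 14 = -23)
E = -43 (E = 3 - (-2)*(-23) = 3 - 1*46 = 3 - 46 = -43)
H(N, Y) = (-43 + N)/(2*Y) (H(N, Y) = (N - 43)/(Y + Y) = (-43 + N)/((2*Y)) = (-43 + N)*(1/(2*Y)) = (-43 + N)/(2*Y))
a(32) + H(-61, (-2 - 1)*(-2)) = 7 + (-43 - 61)/(2*(((-2 - 1)*(-2)))) = 7 + (1/2)*(-104)/(-3*(-2)) = 7 + (1/2)*(-104)/6 = 7 + (1/2)*(1/6)*(-104) = 7 - 26/3 = -5/3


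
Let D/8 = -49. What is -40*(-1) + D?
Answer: -352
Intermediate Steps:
D = -392 (D = 8*(-49) = -392)
-40*(-1) + D = -40*(-1) - 392 = 40 - 392 = -352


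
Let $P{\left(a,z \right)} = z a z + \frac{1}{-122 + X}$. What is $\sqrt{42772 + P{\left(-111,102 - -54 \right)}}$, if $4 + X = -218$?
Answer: $\frac{i \sqrt{78649774102}}{172} \approx 1630.5 i$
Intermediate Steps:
$X = -222$ ($X = -4 - 218 = -222$)
$P{\left(a,z \right)} = - \frac{1}{344} + a z^{2}$ ($P{\left(a,z \right)} = z a z + \frac{1}{-122 - 222} = a z z + \frac{1}{-344} = a z^{2} - \frac{1}{344} = - \frac{1}{344} + a z^{2}$)
$\sqrt{42772 + P{\left(-111,102 - -54 \right)}} = \sqrt{42772 - \left(\frac{1}{344} + 111 \left(102 - -54\right)^{2}\right)} = \sqrt{42772 - \left(\frac{1}{344} + 111 \left(102 + 54\right)^{2}\right)} = \sqrt{42772 - \left(\frac{1}{344} + 111 \cdot 156^{2}\right)} = \sqrt{42772 - \frac{929245825}{344}} = \sqrt{- \frac{914532257}{344}} = \frac{i \sqrt{78649774102}}{172}$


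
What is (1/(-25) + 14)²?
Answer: 121801/625 ≈ 194.88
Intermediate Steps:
(1/(-25) + 14)² = (-1/25 + 14)² = (349/25)² = 121801/625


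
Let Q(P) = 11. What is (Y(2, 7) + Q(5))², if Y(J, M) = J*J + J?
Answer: 289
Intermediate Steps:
Y(J, M) = J + J² (Y(J, M) = J² + J = J + J²)
(Y(2, 7) + Q(5))² = (2*(1 + 2) + 11)² = (2*3 + 11)² = (6 + 11)² = 17² = 289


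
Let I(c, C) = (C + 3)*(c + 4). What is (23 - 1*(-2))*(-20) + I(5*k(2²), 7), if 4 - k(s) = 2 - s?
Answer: -160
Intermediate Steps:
k(s) = 2 + s (k(s) = 4 - (2 - s) = 4 + (-2 + s) = 2 + s)
I(c, C) = (3 + C)*(4 + c)
(23 - 1*(-2))*(-20) + I(5*k(2²), 7) = (23 - 1*(-2))*(-20) + (12 + 3*(5*(2 + 2²)) + 4*7 + 7*(5*(2 + 2²))) = (23 + 2)*(-20) + (12 + 3*(5*(2 + 4)) + 28 + 7*(5*(2 + 4))) = 25*(-20) + (12 + 3*(5*6) + 28 + 7*(5*6)) = -500 + (12 + 3*30 + 28 + 7*30) = -500 + (12 + 90 + 28 + 210) = -500 + 340 = -160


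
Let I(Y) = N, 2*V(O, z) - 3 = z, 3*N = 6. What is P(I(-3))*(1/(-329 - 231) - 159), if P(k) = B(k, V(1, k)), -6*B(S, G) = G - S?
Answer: 89041/6720 ≈ 13.250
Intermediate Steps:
N = 2 (N = (⅓)*6 = 2)
V(O, z) = 3/2 + z/2
I(Y) = 2
B(S, G) = -G/6 + S/6 (B(S, G) = -(G - S)/6 = -G/6 + S/6)
P(k) = -¼ + k/12 (P(k) = -(3/2 + k/2)/6 + k/6 = (-¼ - k/12) + k/6 = -¼ + k/12)
P(I(-3))*(1/(-329 - 231) - 159) = (-¼ + (1/12)*2)*(1/(-329 - 231) - 159) = (-¼ + ⅙)*(1/(-560) - 159) = -(-1/560 - 159)/12 = -1/12*(-89041/560) = 89041/6720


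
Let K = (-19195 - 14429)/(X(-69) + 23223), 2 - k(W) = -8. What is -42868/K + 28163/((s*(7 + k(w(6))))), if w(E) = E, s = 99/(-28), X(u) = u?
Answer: 22832963195/785961 ≈ 29051.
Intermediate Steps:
s = -99/28 (s = 99*(-1/28) = -99/28 ≈ -3.5357)
k(W) = 10 (k(W) = 2 - 1*(-8) = 2 + 8 = 10)
K = -5604/3859 (K = (-19195 - 14429)/(-69 + 23223) = -33624/23154 = -33624*1/23154 = -5604/3859 ≈ -1.4522)
-42868/K + 28163/((s*(7 + k(w(6))))) = -42868/(-5604/3859) + 28163/((-99*(7 + 10)/28)) = -42868*(-3859/5604) + 28163/((-99/28*17)) = 41356903/1401 + 28163/(-1683/28) = 41356903/1401 + 28163*(-28/1683) = 41356903/1401 - 788564/1683 = 22832963195/785961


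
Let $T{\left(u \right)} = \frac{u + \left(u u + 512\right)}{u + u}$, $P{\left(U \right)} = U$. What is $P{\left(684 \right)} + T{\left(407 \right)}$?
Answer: $\frac{361672}{407} \approx 888.63$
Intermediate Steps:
$T{\left(u \right)} = \frac{512 + u + u^{2}}{2 u}$ ($T{\left(u \right)} = \frac{u + \left(u^{2} + 512\right)}{2 u} = \left(u + \left(512 + u^{2}\right)\right) \frac{1}{2 u} = \left(512 + u + u^{2}\right) \frac{1}{2 u} = \frac{512 + u + u^{2}}{2 u}$)
$P{\left(684 \right)} + T{\left(407 \right)} = 684 + \frac{512 + 407 \left(1 + 407\right)}{2 \cdot 407} = 684 + \frac{1}{2} \cdot \frac{1}{407} \left(512 + 407 \cdot 408\right) = 684 + \frac{1}{2} \cdot \frac{1}{407} \left(512 + 166056\right) = 684 + \frac{1}{2} \cdot \frac{1}{407} \cdot 166568 = 684 + \frac{83284}{407} = \frac{361672}{407}$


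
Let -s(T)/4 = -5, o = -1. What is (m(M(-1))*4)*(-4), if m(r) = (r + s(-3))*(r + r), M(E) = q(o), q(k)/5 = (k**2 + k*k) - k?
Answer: -16800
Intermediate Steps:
s(T) = 20 (s(T) = -4*(-5) = 20)
q(k) = -5*k + 10*k**2 (q(k) = 5*((k**2 + k*k) - k) = 5*((k**2 + k**2) - k) = 5*(2*k**2 - k) = 5*(-k + 2*k**2) = -5*k + 10*k**2)
M(E) = 15 (M(E) = 5*(-1)*(-1 + 2*(-1)) = 5*(-1)*(-1 - 2) = 5*(-1)*(-3) = 15)
m(r) = 2*r*(20 + r) (m(r) = (r + 20)*(r + r) = (20 + r)*(2*r) = 2*r*(20 + r))
(m(M(-1))*4)*(-4) = ((2*15*(20 + 15))*4)*(-4) = ((2*15*35)*4)*(-4) = (1050*4)*(-4) = 4200*(-4) = -16800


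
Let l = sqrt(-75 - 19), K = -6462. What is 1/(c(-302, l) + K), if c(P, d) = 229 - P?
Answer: -1/5931 ≈ -0.00016861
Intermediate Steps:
l = I*sqrt(94) (l = sqrt(-94) = I*sqrt(94) ≈ 9.6954*I)
1/(c(-302, l) + K) = 1/((229 - 1*(-302)) - 6462) = 1/((229 + 302) - 6462) = 1/(531 - 6462) = 1/(-5931) = -1/5931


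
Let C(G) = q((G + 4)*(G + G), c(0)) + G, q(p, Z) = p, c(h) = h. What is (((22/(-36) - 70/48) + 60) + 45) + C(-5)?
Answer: 7771/72 ≈ 107.93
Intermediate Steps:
C(G) = G + 2*G*(4 + G) (C(G) = (G + 4)*(G + G) + G = (4 + G)*(2*G) + G = 2*G*(4 + G) + G = G + 2*G*(4 + G))
(((22/(-36) - 70/48) + 60) + 45) + C(-5) = (((22/(-36) - 70/48) + 60) + 45) - 5*(9 + 2*(-5)) = (((22*(-1/36) - 70*1/48) + 60) + 45) - 5*(9 - 10) = (((-11/18 - 35/24) + 60) + 45) - 5*(-1) = ((-149/72 + 60) + 45) + 5 = (4171/72 + 45) + 5 = 7411/72 + 5 = 7771/72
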